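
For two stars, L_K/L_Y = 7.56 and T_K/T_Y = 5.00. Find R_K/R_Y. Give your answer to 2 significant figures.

0.11

L ∝ R²T⁴ gives R ∝ √L / T², so
R_K/R_Y = √(7.56) / (5.00)² = 2.750 / 25.00 = 0.1100.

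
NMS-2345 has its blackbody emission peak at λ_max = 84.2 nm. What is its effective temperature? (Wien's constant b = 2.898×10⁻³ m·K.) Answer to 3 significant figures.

T = b/λ_max = 2.898×10⁻³ / (84.2×10⁻⁹) = 3.442×10^4 K.

3.44×10^4 K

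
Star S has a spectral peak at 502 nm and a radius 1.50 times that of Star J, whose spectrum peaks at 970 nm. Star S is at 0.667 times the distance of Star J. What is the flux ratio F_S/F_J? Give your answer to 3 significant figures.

Wien's law: T_S/T_J = λ_J/λ_S = 970/502 = 1.932.
L_S/L_J = (R_S/R_J)²(T_S/T_J)⁴ = (1.50)²(1.932)⁴ = 31.37.
F_S/F_J = (L_S/L_J)/(d_S/d_J)² = 31.37/(0.667)² = 70.50.

70.5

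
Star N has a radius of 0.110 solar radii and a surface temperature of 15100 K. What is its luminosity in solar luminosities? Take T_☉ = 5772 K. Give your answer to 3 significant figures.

0.567 solar luminosities

L/L_☉ = (R/R_☉)² (T/T_☉)⁴ = (0.110)² × (15100/5772)⁴
       = 0.01210 × (2.616)⁴ = 0.01210 × 46.84 = 0.5667.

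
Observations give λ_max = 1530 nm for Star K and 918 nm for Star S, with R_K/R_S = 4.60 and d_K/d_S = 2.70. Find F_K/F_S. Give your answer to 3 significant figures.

0.376

Wien's law: T_K/T_S = λ_S/λ_K = 918/1530 = 0.6000.
L_K/L_S = (R_K/R_S)²(T_K/T_S)⁴ = (4.60)²(0.6000)⁴ = 2.742.
F_K/F_S = (L_K/L_S)/(d_K/d_S)² = 2.742/(2.70)² = 0.3762.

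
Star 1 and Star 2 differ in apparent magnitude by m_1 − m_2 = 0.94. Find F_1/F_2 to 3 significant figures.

F_1/F_2 = 10^(−(m_1 − m_2)/2.5) = 10^(-0.94/2.5) = 10^-0.376 = 0.4207.

0.421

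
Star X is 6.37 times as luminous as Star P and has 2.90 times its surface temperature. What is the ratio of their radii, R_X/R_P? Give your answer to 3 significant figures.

L ∝ R²T⁴ gives R ∝ √L / T², so
R_X/R_P = √(6.37) / (2.90)² = 2.524 / 8.410 = 0.3001.

0.300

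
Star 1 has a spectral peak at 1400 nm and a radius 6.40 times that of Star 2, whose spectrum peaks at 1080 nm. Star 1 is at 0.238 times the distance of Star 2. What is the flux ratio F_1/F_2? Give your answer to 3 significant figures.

Wien's law: T_1/T_2 = λ_2/λ_1 = 1080/1400 = 0.7714.
L_1/L_2 = (R_1/R_2)²(T_1/T_2)⁴ = (6.40)²(0.7714)⁴ = 14.51.
F_1/F_2 = (L_1/L_2)/(d_1/d_2)² = 14.51/(0.238)² = 256.1.

256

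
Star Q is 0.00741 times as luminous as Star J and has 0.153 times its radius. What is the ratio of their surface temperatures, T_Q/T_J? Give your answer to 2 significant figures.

0.75

L ∝ R²T⁴ gives T ∝ (L/R²)^(1/4), so
T_Q/T_J = (0.00741 / 0.153²)^(1/4) = (0.3165)^(1/4) = 0.7501.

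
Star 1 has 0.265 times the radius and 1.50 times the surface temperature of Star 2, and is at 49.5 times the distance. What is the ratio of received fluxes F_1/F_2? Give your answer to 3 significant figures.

L_1/L_2 = (R_1/R_2)²(T_1/T_2)⁴ = (0.265)² × (1.50)⁴ = 0.3555.
F_1/F_2 = (L_1/L_2)/(d_1/d_2)² = 0.3555 / (49.5)² = 1.451×10^-4.

1.45×10^-4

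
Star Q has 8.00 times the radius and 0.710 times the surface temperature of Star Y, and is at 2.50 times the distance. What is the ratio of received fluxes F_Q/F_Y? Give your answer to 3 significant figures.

2.60

L_Q/L_Y = (R_Q/R_Y)²(T_Q/T_Y)⁴ = (8.00)² × (0.710)⁴ = 16.26.
F_Q/F_Y = (L_Q/L_Y)/(d_Q/d_Y)² = 16.26 / (2.50)² = 2.602.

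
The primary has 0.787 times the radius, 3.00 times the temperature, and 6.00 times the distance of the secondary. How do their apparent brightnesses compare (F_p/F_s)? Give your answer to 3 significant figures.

L_p/L_s = (R_p/R_s)²(T_p/T_s)⁴ = (0.787)² × (3.00)⁴ = 50.17.
F_p/F_s = (L_p/L_s)/(d_p/d_s)² = 50.17 / (6.00)² = 1.394.

1.39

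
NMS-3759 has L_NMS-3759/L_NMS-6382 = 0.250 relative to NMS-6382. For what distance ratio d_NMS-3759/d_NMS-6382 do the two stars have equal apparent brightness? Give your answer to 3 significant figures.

Equal flux requires L_NMS-3759/d_NMS-3759² = L_NMS-6382/d_NMS-6382², so d_NMS-3759/d_NMS-6382 = √(L_NMS-3759/L_NMS-6382)
= √(0.250) = 0.5000.

0.500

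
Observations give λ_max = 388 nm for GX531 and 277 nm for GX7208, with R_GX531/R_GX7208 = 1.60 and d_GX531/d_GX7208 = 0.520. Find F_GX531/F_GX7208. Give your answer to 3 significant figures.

Wien's law: T_GX531/T_GX7208 = λ_GX7208/λ_GX531 = 277/388 = 0.7139.
L_GX531/L_GX7208 = (R_GX531/R_GX7208)²(T_GX531/T_GX7208)⁴ = (1.60)²(0.7139)⁴ = 0.6650.
F_GX531/F_GX7208 = (L_GX531/L_GX7208)/(d_GX531/d_GX7208)² = 0.6650/(0.520)² = 2.459.

2.46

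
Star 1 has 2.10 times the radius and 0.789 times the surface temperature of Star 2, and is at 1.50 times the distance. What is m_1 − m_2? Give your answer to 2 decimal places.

0.30

L_1/L_2 = (2.10)²(0.789)⁴ = 1.709.
F_1/F_2 = (L_1/L_2)/(d_1/d_2)² = 1.709/2.250 = 0.7596.
m_1 − m_2 = −2.5 log₁₀(0.7596) = 0.30.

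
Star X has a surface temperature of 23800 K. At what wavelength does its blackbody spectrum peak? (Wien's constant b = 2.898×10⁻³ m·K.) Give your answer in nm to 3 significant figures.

λ_max = b/T = 2.898×10⁻³ / 23800 = 1.22×10^-7 m = 121.8 nm.

122 nm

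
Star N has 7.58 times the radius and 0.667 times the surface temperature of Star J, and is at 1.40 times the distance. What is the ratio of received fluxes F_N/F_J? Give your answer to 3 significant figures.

L_N/L_J = (R_N/R_J)²(T_N/T_J)⁴ = (7.58)² × (0.667)⁴ = 11.37.
F_N/F_J = (L_N/L_J)/(d_N/d_J)² = 11.37 / (1.40)² = 5.802.

5.80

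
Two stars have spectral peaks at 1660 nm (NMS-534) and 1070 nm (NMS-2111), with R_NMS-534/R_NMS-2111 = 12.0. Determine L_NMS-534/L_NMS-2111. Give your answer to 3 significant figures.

Wien's law gives T ∝ 1/λ_max, so T_NMS-534/T_NMS-2111 = λ_NMS-2111/λ_NMS-534 = 1070/1660 = 0.6446.
Then L ∝ R²T⁴ gives L_NMS-534/L_NMS-2111 = (12.0)² × (0.6446)⁴ = 144.0 × 0.1726 = 24.86.

24.9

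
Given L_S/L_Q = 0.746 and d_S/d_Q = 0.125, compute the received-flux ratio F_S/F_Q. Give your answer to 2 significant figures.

48

F = L/(4πd²), so F_S/F_Q = (L_S/L_Q) / (d_S/d_Q)²
= 0.746 / (0.125)² = 0.746 / 0.01562 = 47.74.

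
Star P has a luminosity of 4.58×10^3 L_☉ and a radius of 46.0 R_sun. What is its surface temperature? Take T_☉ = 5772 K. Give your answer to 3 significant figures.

7.00×10^3 K

T/T_☉ = (L/L_☉)^(1/4) / (R/R_☉)^(1/2)
T = 5772 × (4.58×10^3)^(1/4) / √(46.0) = 5772 × 8.227 / 6.782 = 7001 K.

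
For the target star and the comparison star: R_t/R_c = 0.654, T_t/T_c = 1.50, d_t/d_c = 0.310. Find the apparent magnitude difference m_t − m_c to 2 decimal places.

-3.38

L_t/L_c = (0.654)²(1.50)⁴ = 2.165.
F_t/F_c = (L_t/L_c)/(d_t/d_c)² = 2.165/0.09610 = 22.53.
m_t − m_c = −2.5 log₁₀(22.53) = -3.38.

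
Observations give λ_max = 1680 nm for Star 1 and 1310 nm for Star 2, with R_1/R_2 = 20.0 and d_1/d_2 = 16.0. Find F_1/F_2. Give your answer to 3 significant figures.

Wien's law: T_1/T_2 = λ_2/λ_1 = 1310/1680 = 0.7798.
L_1/L_2 = (R_1/R_2)²(T_1/T_2)⁴ = (20.0)²(0.7798)⁴ = 147.9.
F_1/F_2 = (L_1/L_2)/(d_1/d_2)² = 147.9/(16.0)² = 0.5777.

0.578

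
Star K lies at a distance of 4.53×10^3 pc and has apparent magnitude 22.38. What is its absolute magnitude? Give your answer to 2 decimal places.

M = m − 5 log₁₀(d/10 pc) = 22.38 − 5 log₁₀(4.53×10^3/10)
  = 22.38 − 5 × 2.656 = 22.38 − 13.28 = 9.10.

9.10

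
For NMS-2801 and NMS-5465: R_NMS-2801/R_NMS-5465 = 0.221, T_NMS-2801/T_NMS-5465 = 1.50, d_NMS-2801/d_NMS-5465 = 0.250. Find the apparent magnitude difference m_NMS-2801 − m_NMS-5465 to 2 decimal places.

-1.49

L_NMS-2801/L_NMS-5465 = (0.221)²(1.50)⁴ = 0.2473.
F_NMS-2801/F_NMS-5465 = (L_NMS-2801/L_NMS-5465)/(d_NMS-2801/d_NMS-5465)² = 0.2473/0.06250 = 3.956.
m_NMS-2801 − m_NMS-5465 = −2.5 log₁₀(3.956) = -1.49.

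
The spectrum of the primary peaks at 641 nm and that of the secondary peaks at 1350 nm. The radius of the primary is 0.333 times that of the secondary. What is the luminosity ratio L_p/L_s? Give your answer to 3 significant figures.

2.18

Wien's law gives T ∝ 1/λ_max, so T_p/T_s = λ_s/λ_p = 1350/641 = 2.106.
Then L ∝ R²T⁴ gives L_p/L_s = (0.333)² × (2.106)⁴ = 0.1109 × 19.67 = 2.182.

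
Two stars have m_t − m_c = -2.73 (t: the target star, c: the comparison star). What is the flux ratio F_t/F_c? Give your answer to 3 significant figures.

12.4

F_t/F_c = 10^(−(m_t − m_c)/2.5) = 10^(2.73/2.5) = 10^1.092 = 12.36.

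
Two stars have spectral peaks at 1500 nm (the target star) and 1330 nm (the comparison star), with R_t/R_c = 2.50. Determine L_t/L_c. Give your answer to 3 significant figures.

Wien's law gives T ∝ 1/λ_max, so T_t/T_c = λ_c/λ_t = 1330/1500 = 0.8867.
Then L ∝ R²T⁴ gives L_t/L_c = (2.50)² × (0.8867)⁴ = 6.250 × 0.6181 = 3.863.

3.86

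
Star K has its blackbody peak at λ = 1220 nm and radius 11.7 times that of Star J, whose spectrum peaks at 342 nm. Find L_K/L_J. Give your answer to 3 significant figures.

0.845

Wien's law gives T ∝ 1/λ_max, so T_K/T_J = λ_J/λ_K = 342/1220 = 0.2803.
Then L ∝ R²T⁴ gives L_K/L_J = (11.7)² × (0.2803)⁴ = 136.9 × 0.006175 = 0.8454.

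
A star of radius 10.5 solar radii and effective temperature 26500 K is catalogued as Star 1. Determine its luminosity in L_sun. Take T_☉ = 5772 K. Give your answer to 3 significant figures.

L/L_☉ = (R/R_☉)² (T/T_☉)⁴ = (10.5)² × (26500/5772)⁴
       = 110.2 × (4.591)⁴ = 110.2 × 444.3 = 4.898×10^4.

4.90×10^4 L_sun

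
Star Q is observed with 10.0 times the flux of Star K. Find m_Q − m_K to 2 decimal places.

-2.50

m_Q − m_K = −2.5 log₁₀(F_Q/F_K) = −2.5 log₁₀(10.0) = −2.5 × (1.000) = -2.500.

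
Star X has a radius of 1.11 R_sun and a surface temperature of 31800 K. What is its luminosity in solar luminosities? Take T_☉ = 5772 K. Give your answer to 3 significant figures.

L/L_☉ = (R/R_☉)² (T/T_☉)⁴ = (1.11)² × (31800/5772)⁴
       = 1.232 × (5.509)⁴ = 1.232 × 921.3 = 1135.

1.14×10^3 solar luminosities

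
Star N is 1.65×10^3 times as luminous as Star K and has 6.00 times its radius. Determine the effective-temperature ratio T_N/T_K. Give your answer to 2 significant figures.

L ∝ R²T⁴ gives T ∝ (L/R²)^(1/4), so
T_N/T_K = (1.65×10^3 / 6.00²)^(1/4) = (45.83)^(1/4) = 2.602.

2.6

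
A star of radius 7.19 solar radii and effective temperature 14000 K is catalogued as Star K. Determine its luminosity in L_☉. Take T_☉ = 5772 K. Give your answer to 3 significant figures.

L/L_☉ = (R/R_☉)² (T/T_☉)⁴ = (7.19)² × (14000/5772)⁴
       = 51.70 × (2.426)⁴ = 51.70 × 34.61 = 1789.

1.79×10^3 L_☉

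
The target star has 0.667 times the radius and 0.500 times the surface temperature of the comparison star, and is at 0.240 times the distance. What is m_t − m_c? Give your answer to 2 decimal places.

0.79

L_t/L_c = (0.667)²(0.500)⁴ = 0.02781.
F_t/F_c = (L_t/L_c)/(d_t/d_c)² = 0.02781/0.05760 = 0.4827.
m_t − m_c = −2.5 log₁₀(0.4827) = 0.79.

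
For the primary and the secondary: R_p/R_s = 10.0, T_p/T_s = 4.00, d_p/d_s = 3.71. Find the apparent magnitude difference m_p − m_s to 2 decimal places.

L_p/L_s = (10.0)²(4.00)⁴ = 2.560×10^4.
F_p/F_s = (L_p/L_s)/(d_p/d_s)² = 2.560×10^4/13.76 = 1860.
m_p − m_s = −2.5 log₁₀(1860) = -8.17.

-8.17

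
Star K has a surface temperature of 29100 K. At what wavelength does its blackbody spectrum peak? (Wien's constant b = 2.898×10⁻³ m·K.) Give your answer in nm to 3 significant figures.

99.6 nm

λ_max = b/T = 2.898×10⁻³ / 29100 = 9.96×10^-8 m = 99.59 nm.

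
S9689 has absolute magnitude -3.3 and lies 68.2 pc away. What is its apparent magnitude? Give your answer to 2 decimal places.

m = M + 5 log₁₀(d/10 pc) = -3.3 + 5 log₁₀(68.2/10)
  = -3.3 + 5 × 0.834 = -3.3 + 4.17 = 0.87.

0.87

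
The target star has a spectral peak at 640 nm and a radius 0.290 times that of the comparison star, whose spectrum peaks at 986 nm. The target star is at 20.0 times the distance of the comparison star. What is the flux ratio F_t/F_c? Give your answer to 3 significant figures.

0.00118

Wien's law: T_t/T_c = λ_c/λ_t = 986/640 = 1.541.
L_t/L_c = (R_t/R_c)²(T_t/T_c)⁴ = (0.290)²(1.541)⁴ = 0.4738.
F_t/F_c = (L_t/L_c)/(d_t/d_c)² = 0.4738/(20.0)² = 0.001184.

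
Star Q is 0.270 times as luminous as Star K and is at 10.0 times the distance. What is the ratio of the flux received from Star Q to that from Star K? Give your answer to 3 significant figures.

0.00270

F = L/(4πd²), so F_Q/F_K = (L_Q/L_K) / (d_Q/d_K)²
= 0.270 / (10.0)² = 0.270 / 100.0 = 0.002700.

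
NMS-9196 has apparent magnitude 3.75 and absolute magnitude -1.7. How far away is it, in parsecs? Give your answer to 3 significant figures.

m − M = 5 log₁₀(d/10 pc)
3.75 − (-1.7) = 5.45 = 5 log₁₀(d/10)
d = 10 × 10^(5.45/5) = 10 × 10^1.090 = 123.0 pc.

123 pc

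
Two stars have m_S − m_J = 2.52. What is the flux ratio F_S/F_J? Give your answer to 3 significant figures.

0.0982

F_S/F_J = 10^(−(m_S − m_J)/2.5) = 10^(-2.52/2.5) = 10^-1.008 = 0.09817.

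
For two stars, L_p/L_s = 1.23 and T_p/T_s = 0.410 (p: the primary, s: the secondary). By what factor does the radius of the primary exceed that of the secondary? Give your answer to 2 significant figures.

6.6

L ∝ R²T⁴ gives R ∝ √L / T², so
R_p/R_s = √(1.23) / (0.410)² = 1.109 / 0.1681 = 6.598.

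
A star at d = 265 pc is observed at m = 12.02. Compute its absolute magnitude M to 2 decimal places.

M = m − 5 log₁₀(d/10 pc) = 12.02 − 5 log₁₀(265/10)
  = 12.02 − 5 × 1.423 = 12.02 − 7.12 = 4.90.

4.90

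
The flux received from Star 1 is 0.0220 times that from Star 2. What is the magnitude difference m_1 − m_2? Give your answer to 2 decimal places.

m_1 − m_2 = −2.5 log₁₀(F_1/F_2) = −2.5 log₁₀(0.0220) = −2.5 × (-1.658) = 4.144.

4.14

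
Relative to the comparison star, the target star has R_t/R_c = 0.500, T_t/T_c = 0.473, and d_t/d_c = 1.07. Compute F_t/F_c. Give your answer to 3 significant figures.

L_t/L_c = (R_t/R_c)²(T_t/T_c)⁴ = (0.500)² × (0.473)⁴ = 0.01251.
F_t/F_c = (L_t/L_c)/(d_t/d_c)² = 0.01251 / (1.07)² = 0.01093.

0.0109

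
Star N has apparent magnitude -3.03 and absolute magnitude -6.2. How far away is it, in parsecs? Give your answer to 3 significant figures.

m − M = 5 log₁₀(d/10 pc)
-3.03 − (-6.2) = 3.17 = 5 log₁₀(d/10)
d = 10 × 10^(3.17/5) = 10 × 10^0.634 = 43.05 pc.

43.1 pc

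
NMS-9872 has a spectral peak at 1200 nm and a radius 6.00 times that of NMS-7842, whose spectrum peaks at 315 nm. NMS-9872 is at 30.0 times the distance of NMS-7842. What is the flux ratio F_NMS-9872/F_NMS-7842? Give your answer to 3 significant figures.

Wien's law: T_NMS-9872/T_NMS-7842 = λ_NMS-7842/λ_NMS-9872 = 315/1200 = 0.2625.
L_NMS-9872/L_NMS-7842 = (R_NMS-9872/R_NMS-7842)²(T_NMS-9872/T_NMS-7842)⁴ = (6.00)²(0.2625)⁴ = 0.1709.
F_NMS-9872/F_NMS-7842 = (L_NMS-9872/L_NMS-7842)/(d_NMS-9872/d_NMS-7842)² = 0.1709/(30.0)² = 1.899×10^-4.

1.90×10^-4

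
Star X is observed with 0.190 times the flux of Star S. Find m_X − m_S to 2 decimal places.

m_X − m_S = −2.5 log₁₀(F_X/F_S) = −2.5 log₁₀(0.190) = −2.5 × (-0.721) = 1.803.

1.80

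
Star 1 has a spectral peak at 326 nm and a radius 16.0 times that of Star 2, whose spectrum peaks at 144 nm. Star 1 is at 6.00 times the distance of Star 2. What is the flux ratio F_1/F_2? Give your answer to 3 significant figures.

0.271

Wien's law: T_1/T_2 = λ_2/λ_1 = 144/326 = 0.4417.
L_1/L_2 = (R_1/R_2)²(T_1/T_2)⁴ = (16.0)²(0.4417)⁴ = 9.746.
F_1/F_2 = (L_1/L_2)/(d_1/d_2)² = 9.746/(6.00)² = 0.2707.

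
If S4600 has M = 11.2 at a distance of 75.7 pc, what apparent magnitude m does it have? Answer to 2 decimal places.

m = M + 5 log₁₀(d/10 pc) = 11.2 + 5 log₁₀(75.7/10)
  = 11.2 + 5 × 0.879 = 11.2 + 4.40 = 15.60.

15.60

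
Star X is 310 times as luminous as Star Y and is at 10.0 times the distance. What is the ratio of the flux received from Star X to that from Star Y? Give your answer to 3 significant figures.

F = L/(4πd²), so F_X/F_Y = (L_X/L_Y) / (d_X/d_Y)²
= 310 / (10.0)² = 310 / 100.0 = 3.100.

3.10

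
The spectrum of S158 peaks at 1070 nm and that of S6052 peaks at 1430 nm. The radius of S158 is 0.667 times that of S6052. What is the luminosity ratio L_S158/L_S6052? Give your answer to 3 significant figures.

1.42

Wien's law gives T ∝ 1/λ_max, so T_S158/T_S6052 = λ_S6052/λ_S158 = 1430/1070 = 1.336.
Then L ∝ R²T⁴ gives L_S158/L_S6052 = (0.667)² × (1.336)⁴ = 0.4449 × 3.190 = 1.419.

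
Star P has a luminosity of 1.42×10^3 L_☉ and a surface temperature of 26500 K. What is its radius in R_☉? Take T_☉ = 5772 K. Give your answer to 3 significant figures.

R/R_☉ = √(L/L_☉) / (T/T_☉)² = √(1.42×10^3) / (4.591)²
       = 37.68 / 21.08 = 1.788.

1.79 R_☉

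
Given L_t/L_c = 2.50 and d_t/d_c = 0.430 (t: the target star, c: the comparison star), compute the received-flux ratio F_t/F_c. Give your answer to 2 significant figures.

F = L/(4πd²), so F_t/F_c = (L_t/L_c) / (d_t/d_c)²
= 2.50 / (0.430)² = 2.50 / 0.1849 = 13.52.

14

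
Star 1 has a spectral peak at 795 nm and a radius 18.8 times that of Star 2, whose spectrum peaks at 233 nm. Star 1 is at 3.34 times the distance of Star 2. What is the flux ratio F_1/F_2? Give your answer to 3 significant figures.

0.234

Wien's law: T_1/T_2 = λ_2/λ_1 = 233/795 = 0.2931.
L_1/L_2 = (R_1/R_2)²(T_1/T_2)⁴ = (18.8)²(0.2931)⁴ = 2.608.
F_1/F_2 = (L_1/L_2)/(d_1/d_2)² = 2.608/(3.34)² = 0.2338.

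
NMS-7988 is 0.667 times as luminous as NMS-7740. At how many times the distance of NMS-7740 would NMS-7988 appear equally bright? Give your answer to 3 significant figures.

0.817

Equal flux requires L_NMS-7988/d_NMS-7988² = L_NMS-7740/d_NMS-7740², so d_NMS-7988/d_NMS-7740 = √(L_NMS-7988/L_NMS-7740)
= √(0.667) = 0.8167.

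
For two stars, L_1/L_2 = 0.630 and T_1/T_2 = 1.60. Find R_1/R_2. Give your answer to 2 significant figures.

0.31

L ∝ R²T⁴ gives R ∝ √L / T², so
R_1/R_2 = √(0.630) / (1.60)² = 0.7937 / 2.560 = 0.3100.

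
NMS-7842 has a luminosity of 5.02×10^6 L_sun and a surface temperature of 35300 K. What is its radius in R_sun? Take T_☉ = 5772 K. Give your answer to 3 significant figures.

59.9 R_sun

R/R_☉ = √(L/L_☉) / (T/T_☉)² = √(5.02×10^6) / (6.116)²
       = 2241 / 37.40 = 59.90.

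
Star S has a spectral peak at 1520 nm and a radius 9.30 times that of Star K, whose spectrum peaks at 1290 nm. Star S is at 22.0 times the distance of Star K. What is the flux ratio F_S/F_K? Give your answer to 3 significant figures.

0.0927

Wien's law: T_S/T_K = λ_K/λ_S = 1290/1520 = 0.8487.
L_S/L_K = (R_S/R_K)²(T_S/T_K)⁴ = (9.30)²(0.8487)⁴ = 44.87.
F_S/F_K = (L_S/L_K)/(d_S/d_K)² = 44.87/(22.0)² = 0.09271.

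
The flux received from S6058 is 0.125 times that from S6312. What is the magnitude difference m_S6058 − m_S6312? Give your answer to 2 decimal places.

2.26

m_S6058 − m_S6312 = −2.5 log₁₀(F_S6058/F_S6312) = −2.5 log₁₀(0.125) = −2.5 × (-0.903) = 2.258.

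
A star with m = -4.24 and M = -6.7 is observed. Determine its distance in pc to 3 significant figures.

m − M = 5 log₁₀(d/10 pc)
-4.24 − (-6.7) = 2.46 = 5 log₁₀(d/10)
d = 10 × 10^(2.46/5) = 10 × 10^0.492 = 31.05 pc.

31.0 pc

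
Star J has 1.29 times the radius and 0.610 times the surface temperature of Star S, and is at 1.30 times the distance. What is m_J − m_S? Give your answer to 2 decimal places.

2.16

L_J/L_S = (1.29)²(0.610)⁴ = 0.2304.
F_J/F_S = (L_J/L_S)/(d_J/d_S)² = 0.2304/1.690 = 0.1363.
m_J − m_S = −2.5 log₁₀(0.1363) = 2.16.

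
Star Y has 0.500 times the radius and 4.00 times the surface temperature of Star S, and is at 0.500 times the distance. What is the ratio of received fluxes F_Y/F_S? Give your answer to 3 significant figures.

L_Y/L_S = (R_Y/R_S)²(T_Y/T_S)⁴ = (0.500)² × (4.00)⁴ = 64.00.
F_Y/F_S = (L_Y/L_S)/(d_Y/d_S)² = 64.00 / (0.500)² = 256.0.

256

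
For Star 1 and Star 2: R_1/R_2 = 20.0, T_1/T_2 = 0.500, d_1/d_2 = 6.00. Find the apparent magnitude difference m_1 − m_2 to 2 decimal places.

0.40

L_1/L_2 = (20.0)²(0.500)⁴ = 25.00.
F_1/F_2 = (L_1/L_2)/(d_1/d_2)² = 25.00/36.00 = 0.6944.
m_1 − m_2 = −2.5 log₁₀(0.6944) = 0.40.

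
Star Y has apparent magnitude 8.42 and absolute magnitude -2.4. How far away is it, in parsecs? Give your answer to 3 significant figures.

m − M = 5 log₁₀(d/10 pc)
8.42 − (-2.4) = 10.82 = 5 log₁₀(d/10)
d = 10 × 10^(10.82/5) = 10 × 10^2.164 = 1459 pc.

1.46×10^3 pc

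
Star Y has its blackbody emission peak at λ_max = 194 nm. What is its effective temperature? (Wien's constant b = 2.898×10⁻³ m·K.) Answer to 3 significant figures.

T = b/λ_max = 2.898×10⁻³ / (194×10⁻⁹) = 1.494×10^4 K.

1.49×10^4 K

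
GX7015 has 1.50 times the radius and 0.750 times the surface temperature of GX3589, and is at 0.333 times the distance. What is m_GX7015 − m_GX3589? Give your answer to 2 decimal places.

L_GX7015/L_GX3589 = (1.50)²(0.750)⁴ = 0.7119.
F_GX7015/F_GX3589 = (L_GX7015/L_GX3589)/(d_GX7015/d_GX3589)² = 0.7119/0.1109 = 6.420.
m_GX7015 − m_GX3589 = −2.5 log₁₀(6.420) = -2.02.

-2.02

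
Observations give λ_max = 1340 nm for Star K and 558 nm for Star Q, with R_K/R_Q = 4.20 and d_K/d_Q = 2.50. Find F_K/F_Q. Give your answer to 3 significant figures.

0.0849

Wien's law: T_K/T_Q = λ_Q/λ_K = 558/1340 = 0.4164.
L_K/L_Q = (R_K/R_Q)²(T_K/T_Q)⁴ = (4.20)²(0.4164)⁴ = 0.5304.
F_K/F_Q = (L_K/L_Q)/(d_K/d_Q)² = 0.5304/(2.50)² = 0.08487.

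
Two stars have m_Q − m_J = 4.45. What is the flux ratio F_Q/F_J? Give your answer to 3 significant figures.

F_Q/F_J = 10^(−(m_Q − m_J)/2.5) = 10^(-4.45/2.5) = 10^-1.780 = 0.01660.

0.0166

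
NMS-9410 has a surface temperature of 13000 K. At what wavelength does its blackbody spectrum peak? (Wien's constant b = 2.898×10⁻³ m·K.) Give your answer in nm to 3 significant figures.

λ_max = b/T = 2.898×10⁻³ / 13000 = 2.23×10^-7 m = 222.9 nm.

223 nm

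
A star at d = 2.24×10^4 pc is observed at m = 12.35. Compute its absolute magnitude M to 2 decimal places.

M = m − 5 log₁₀(d/10 pc) = 12.35 − 5 log₁₀(2.24×10^4/10)
  = 12.35 − 5 × 3.350 = 12.35 − 16.75 = -4.40.

-4.40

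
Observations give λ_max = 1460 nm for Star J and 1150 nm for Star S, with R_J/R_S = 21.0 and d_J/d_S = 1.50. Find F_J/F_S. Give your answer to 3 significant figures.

75.4

Wien's law: T_J/T_S = λ_S/λ_J = 1150/1460 = 0.7877.
L_J/L_S = (R_J/R_S)²(T_J/T_S)⁴ = (21.0)²(0.7877)⁴ = 169.8.
F_J/F_S = (L_J/L_S)/(d_J/d_S)² = 169.8/(1.50)² = 75.45.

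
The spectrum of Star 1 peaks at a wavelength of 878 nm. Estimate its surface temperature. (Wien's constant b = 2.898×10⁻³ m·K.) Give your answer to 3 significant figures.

T = b/λ_max = 2.898×10⁻³ / (878×10⁻⁹) = 3301 K.

3.30×10^3 K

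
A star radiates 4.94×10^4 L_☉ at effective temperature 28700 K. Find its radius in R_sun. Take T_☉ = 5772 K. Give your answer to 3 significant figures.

R/R_☉ = √(L/L_☉) / (T/T_☉)² = √(4.94×10^4) / (4.972)²
       = 222.3 / 24.72 = 8.990.

8.99 R_sun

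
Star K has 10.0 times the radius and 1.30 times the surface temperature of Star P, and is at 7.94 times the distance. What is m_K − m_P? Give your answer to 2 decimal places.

L_K/L_P = (10.0)²(1.30)⁴ = 285.6.
F_K/F_P = (L_K/L_P)/(d_K/d_P)² = 285.6/63.04 = 4.530.
m_K − m_P = −2.5 log₁₀(4.530) = -1.64.

-1.64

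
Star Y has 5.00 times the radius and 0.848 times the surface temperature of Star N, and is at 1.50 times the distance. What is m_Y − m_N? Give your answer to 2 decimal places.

L_Y/L_N = (5.00)²(0.848)⁴ = 12.93.
F_Y/F_N = (L_Y/L_N)/(d_Y/d_N)² = 12.93/2.250 = 5.746.
m_Y − m_N = −2.5 log₁₀(5.746) = -1.90.

-1.90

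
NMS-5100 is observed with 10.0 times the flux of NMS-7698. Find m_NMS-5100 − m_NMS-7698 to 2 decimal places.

-2.50

m_NMS-5100 − m_NMS-7698 = −2.5 log₁₀(F_NMS-5100/F_NMS-7698) = −2.5 log₁₀(10.0) = −2.5 × (1.000) = -2.500.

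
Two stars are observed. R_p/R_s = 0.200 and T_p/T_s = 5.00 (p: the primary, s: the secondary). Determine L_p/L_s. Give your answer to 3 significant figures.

25.0

From the Stefan–Boltzmann law, L ∝ R²T⁴, so
L_p/L_s = (R_p/R_s)² (T_p/T_s)⁴ = (0.200)² × (5.00)⁴ = 0.04000 × 625.0 = 25.00.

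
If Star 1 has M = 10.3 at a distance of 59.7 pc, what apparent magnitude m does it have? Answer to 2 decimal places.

14.18

m = M + 5 log₁₀(d/10 pc) = 10.3 + 5 log₁₀(59.7/10)
  = 10.3 + 5 × 0.776 = 10.3 + 3.88 = 14.18.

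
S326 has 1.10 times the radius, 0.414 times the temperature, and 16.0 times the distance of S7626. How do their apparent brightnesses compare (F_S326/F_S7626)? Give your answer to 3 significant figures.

1.39×10^-4

L_S326/L_S7626 = (R_S326/R_S7626)²(T_S326/T_S7626)⁴ = (1.10)² × (0.414)⁴ = 0.03555.
F_S326/F_S7626 = (L_S326/L_S7626)/(d_S326/d_S7626)² = 0.03555 / (16.0)² = 1.389×10^-4.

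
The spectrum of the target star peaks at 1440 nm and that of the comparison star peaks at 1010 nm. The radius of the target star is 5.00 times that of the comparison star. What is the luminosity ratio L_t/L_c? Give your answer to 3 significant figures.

6.05

Wien's law gives T ∝ 1/λ_max, so T_t/T_c = λ_c/λ_t = 1010/1440 = 0.7014.
Then L ∝ R²T⁴ gives L_t/L_c = (5.00)² × (0.7014)⁴ = 25.00 × 0.2420 = 6.050.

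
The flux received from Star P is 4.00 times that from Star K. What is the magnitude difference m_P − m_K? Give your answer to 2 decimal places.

m_P − m_K = −2.5 log₁₀(F_P/F_K) = −2.5 log₁₀(4.00) = −2.5 × (0.602) = -1.505.

-1.51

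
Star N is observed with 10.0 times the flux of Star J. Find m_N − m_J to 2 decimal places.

m_N − m_J = −2.5 log₁₀(F_N/F_J) = −2.5 log₁₀(10.0) = −2.5 × (1.000) = -2.500.

-2.50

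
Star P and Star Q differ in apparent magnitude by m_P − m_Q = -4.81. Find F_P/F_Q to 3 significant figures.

F_P/F_Q = 10^(−(m_P − m_Q)/2.5) = 10^(4.81/2.5) = 10^1.924 = 83.95.

83.9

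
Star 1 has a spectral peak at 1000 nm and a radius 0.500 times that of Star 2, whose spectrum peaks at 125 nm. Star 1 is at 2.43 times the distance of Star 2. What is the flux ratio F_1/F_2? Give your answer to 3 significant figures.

1.03×10^-5

Wien's law: T_1/T_2 = λ_2/λ_1 = 125/1000 = 0.1250.
L_1/L_2 = (R_1/R_2)²(T_1/T_2)⁴ = (0.500)²(0.1250)⁴ = 6.104×10^-5.
F_1/F_2 = (L_1/L_2)/(d_1/d_2)² = 6.104×10^-5/(2.43)² = 1.034×10^-5.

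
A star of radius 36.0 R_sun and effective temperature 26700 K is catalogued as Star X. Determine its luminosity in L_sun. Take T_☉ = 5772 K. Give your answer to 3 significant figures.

L/L_☉ = (R/R_☉)² (T/T_☉)⁴ = (36.0)² × (26700/5772)⁴
       = 1296 × (4.626)⁴ = 1296 × 457.9 = 5.934×10^5.

5.93×10^5 L_sun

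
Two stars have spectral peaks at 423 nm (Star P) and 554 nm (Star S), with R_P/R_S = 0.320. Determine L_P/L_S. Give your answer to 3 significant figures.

0.301

Wien's law gives T ∝ 1/λ_max, so T_P/T_S = λ_S/λ_P = 554/423 = 1.310.
Then L ∝ R²T⁴ gives L_P/L_S = (0.320)² × (1.310)⁴ = 0.1024 × 2.942 = 0.3013.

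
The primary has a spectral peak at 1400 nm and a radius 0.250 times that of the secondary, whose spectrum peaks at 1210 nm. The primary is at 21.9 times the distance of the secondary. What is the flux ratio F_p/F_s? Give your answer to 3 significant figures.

7.27×10^-5

Wien's law: T_p/T_s = λ_s/λ_p = 1210/1400 = 0.8643.
L_p/L_s = (R_p/R_s)²(T_p/T_s)⁴ = (0.250)²(0.8643)⁴ = 0.03487.
F_p/F_s = (L_p/L_s)/(d_p/d_s)² = 0.03487/(21.9)² = 7.271×10^-5.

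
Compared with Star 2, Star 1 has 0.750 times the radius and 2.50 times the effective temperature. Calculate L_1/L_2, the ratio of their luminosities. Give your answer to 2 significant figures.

From the Stefan–Boltzmann law, L ∝ R²T⁴, so
L_1/L_2 = (R_1/R_2)² (T_1/T_2)⁴ = (0.750)² × (2.50)⁴ = 0.5625 × 39.06 = 21.97.

22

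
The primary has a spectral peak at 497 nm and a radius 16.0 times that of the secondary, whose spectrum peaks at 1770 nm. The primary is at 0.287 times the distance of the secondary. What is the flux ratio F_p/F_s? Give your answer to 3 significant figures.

Wien's law: T_p/T_s = λ_s/λ_p = 1770/497 = 3.561.
L_p/L_s = (R_p/R_s)²(T_p/T_s)⁴ = (16.0)²(3.561)⁴ = 4.118×10^4.
F_p/F_s = (L_p/L_s)/(d_p/d_s)² = 4.118×10^4/(0.287)² = 5.000×10^5.

5.00×10^5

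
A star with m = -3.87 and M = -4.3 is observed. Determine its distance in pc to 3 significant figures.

12.2 pc

m − M = 5 log₁₀(d/10 pc)
-3.87 − (-4.3) = 0.43 = 5 log₁₀(d/10)
d = 10 × 10^(0.43/5) = 10 × 10^0.086 = 12.19 pc.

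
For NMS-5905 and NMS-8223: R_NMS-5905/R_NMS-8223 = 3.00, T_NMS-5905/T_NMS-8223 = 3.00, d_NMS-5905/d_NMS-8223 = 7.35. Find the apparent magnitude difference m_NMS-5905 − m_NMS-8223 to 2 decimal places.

-2.83

L_NMS-5905/L_NMS-8223 = (3.00)²(3.00)⁴ = 729.0.
F_NMS-5905/F_NMS-8223 = (L_NMS-5905/L_NMS-8223)/(d_NMS-5905/d_NMS-8223)² = 729.0/54.02 = 13.49.
m_NMS-5905 − m_NMS-8223 = −2.5 log₁₀(13.49) = -2.83.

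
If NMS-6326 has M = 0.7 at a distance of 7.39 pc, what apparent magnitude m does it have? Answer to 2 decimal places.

0.04

m = M + 5 log₁₀(d/10 pc) = 0.7 + 5 log₁₀(7.39/10)
  = 0.7 + 5 × -0.131 = 0.7 + -0.66 = 0.04.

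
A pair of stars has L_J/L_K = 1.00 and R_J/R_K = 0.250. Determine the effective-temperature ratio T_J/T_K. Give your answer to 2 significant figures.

L ∝ R²T⁴ gives T ∝ (L/R²)^(1/4), so
T_J/T_K = (1.00 / 0.250²)^(1/4) = (16.00)^(1/4) = 2.000.

2.0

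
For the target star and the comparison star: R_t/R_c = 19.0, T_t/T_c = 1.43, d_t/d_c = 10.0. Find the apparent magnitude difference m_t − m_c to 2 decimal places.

-2.95

L_t/L_c = (19.0)²(1.43)⁴ = 1510.
F_t/F_c = (L_t/L_c)/(d_t/d_c)² = 1510/100.0 = 15.10.
m_t − m_c = −2.5 log₁₀(15.10) = -2.95.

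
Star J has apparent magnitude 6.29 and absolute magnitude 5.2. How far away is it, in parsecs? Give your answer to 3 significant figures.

16.5 pc

m − M = 5 log₁₀(d/10 pc)
6.29 − (5.2) = 1.09 = 5 log₁₀(d/10)
d = 10 × 10^(1.09/5) = 10 × 10^0.218 = 16.52 pc.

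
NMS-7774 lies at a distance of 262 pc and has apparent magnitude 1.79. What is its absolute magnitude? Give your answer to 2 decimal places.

M = m − 5 log₁₀(d/10 pc) = 1.79 − 5 log₁₀(262/10)
  = 1.79 − 5 × 1.418 = 1.79 − 7.09 = -5.30.

-5.30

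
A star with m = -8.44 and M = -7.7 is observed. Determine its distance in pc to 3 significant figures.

m − M = 5 log₁₀(d/10 pc)
-8.44 − (-7.7) = -0.74 = 5 log₁₀(d/10)
d = 10 × 10^(-0.74/5) = 10 × 10^-0.148 = 7.112 pc.

7.11 pc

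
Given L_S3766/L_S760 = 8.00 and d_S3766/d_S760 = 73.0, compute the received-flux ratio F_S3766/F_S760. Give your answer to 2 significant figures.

0.0015

F = L/(4πd²), so F_S3766/F_S760 = (L_S3766/L_S760) / (d_S3766/d_S760)²
= 8.00 / (73.0)² = 8.00 / 5329 = 0.001501.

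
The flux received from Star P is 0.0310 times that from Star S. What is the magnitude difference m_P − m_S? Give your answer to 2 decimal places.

3.77

m_P − m_S = −2.5 log₁₀(F_P/F_S) = −2.5 log₁₀(0.0310) = −2.5 × (-1.509) = 3.772.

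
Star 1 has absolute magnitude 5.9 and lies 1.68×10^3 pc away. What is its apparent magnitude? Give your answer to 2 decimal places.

17.03

m = M + 5 log₁₀(d/10 pc) = 5.9 + 5 log₁₀(1.68×10^3/10)
  = 5.9 + 5 × 2.225 = 5.9 + 11.13 = 17.03.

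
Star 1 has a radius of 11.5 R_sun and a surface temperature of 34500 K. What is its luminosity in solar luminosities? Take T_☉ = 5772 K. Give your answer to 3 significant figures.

L/L_☉ = (R/R_☉)² (T/T_☉)⁴ = (11.5)² × (34500/5772)⁴
       = 132.2 × (5.977)⁴ = 132.2 × 1276 = 1.688×10^5.

1.69×10^5 solar luminosities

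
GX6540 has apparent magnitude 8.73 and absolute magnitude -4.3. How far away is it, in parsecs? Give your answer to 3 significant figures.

m − M = 5 log₁₀(d/10 pc)
8.73 − (-4.3) = 13.03 = 5 log₁₀(d/10)
d = 10 × 10^(13.03/5) = 10 × 10^2.606 = 4036 pc.

4.04×10^3 pc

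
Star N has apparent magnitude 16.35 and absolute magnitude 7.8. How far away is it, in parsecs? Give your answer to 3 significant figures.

513 pc

m − M = 5 log₁₀(d/10 pc)
16.35 − (7.8) = 8.55 = 5 log₁₀(d/10)
d = 10 × 10^(8.55/5) = 10 × 10^1.710 = 512.9 pc.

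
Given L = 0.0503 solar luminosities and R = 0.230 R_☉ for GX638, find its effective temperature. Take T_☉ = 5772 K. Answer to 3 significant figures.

T/T_☉ = (L/L_☉)^(1/4) / (R/R_☉)^(1/2)
T = 5772 × (0.0503)^(1/4) / √(0.230) = 5772 × 0.4736 / 0.4796 = 5700 K.

5.70×10^3 K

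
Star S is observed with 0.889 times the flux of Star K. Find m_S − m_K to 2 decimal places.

m_S − m_K = −2.5 log₁₀(F_S/F_K) = −2.5 log₁₀(0.889) = −2.5 × (-0.051) = 0.128.

0.13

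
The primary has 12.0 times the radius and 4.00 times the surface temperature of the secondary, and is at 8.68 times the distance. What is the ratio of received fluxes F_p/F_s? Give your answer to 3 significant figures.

L_p/L_s = (R_p/R_s)²(T_p/T_s)⁴ = (12.0)² × (4.00)⁴ = 3.686×10^4.
F_p/F_s = (L_p/L_s)/(d_p/d_s)² = 3.686×10^4 / (8.68)² = 489.3.

489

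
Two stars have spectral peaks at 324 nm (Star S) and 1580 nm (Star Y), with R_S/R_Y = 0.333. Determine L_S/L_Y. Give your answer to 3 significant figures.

Wien's law gives T ∝ 1/λ_max, so T_S/T_Y = λ_Y/λ_S = 1580/324 = 4.877.
Then L ∝ R²T⁴ gives L_S/L_Y = (0.333)² × (4.877)⁴ = 0.1109 × 565.5 = 62.71.

62.7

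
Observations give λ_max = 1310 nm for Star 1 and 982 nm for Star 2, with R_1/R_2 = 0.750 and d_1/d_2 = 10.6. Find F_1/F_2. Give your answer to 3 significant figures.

Wien's law: T_1/T_2 = λ_2/λ_1 = 982/1310 = 0.7496.
L_1/L_2 = (R_1/R_2)²(T_1/T_2)⁴ = (0.750)²(0.7496)⁴ = 0.1776.
F_1/F_2 = (L_1/L_2)/(d_1/d_2)² = 0.1776/(10.6)² = 0.001581.

0.00158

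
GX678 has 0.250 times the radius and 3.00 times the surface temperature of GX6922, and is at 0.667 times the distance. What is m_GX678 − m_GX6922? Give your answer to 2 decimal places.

L_GX678/L_GX6922 = (0.250)²(3.00)⁴ = 5.062.
F_GX678/F_GX6922 = (L_GX678/L_GX6922)/(d_GX678/d_GX6922)² = 5.062/0.4449 = 11.38.
m_GX678 − m_GX6922 = −2.5 log₁₀(11.38) = -2.64.

-2.64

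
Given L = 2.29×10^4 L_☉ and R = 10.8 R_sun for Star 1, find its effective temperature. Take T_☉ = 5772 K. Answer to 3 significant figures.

T/T_☉ = (L/L_☉)^(1/4) / (R/R_☉)^(1/2)
T = 5772 × (2.29×10^4)^(1/4) / √(10.8) = 5772 × 12.30 / 3.286 = 2.161×10^4 K.

2.16×10^4 K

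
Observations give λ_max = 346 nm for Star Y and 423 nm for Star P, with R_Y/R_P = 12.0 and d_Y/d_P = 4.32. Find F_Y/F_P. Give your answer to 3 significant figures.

17.2

Wien's law: T_Y/T_P = λ_P/λ_Y = 423/346 = 1.223.
L_Y/L_P = (R_Y/R_P)²(T_Y/T_P)⁴ = (12.0)²(1.223)⁴ = 321.7.
F_Y/F_P = (L_Y/L_P)/(d_Y/d_P)² = 321.7/(4.32)² = 17.24.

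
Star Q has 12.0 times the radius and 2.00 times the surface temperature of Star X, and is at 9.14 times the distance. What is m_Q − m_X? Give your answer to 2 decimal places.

L_Q/L_X = (12.0)²(2.00)⁴ = 2304.
F_Q/F_X = (L_Q/L_X)/(d_Q/d_X)² = 2304/83.54 = 27.58.
m_Q − m_X = −2.5 log₁₀(27.58) = -3.60.

-3.60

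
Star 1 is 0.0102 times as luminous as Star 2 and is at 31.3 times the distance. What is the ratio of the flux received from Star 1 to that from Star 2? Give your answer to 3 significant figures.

1.04×10^-5

F = L/(4πd²), so F_1/F_2 = (L_1/L_2) / (d_1/d_2)²
= 0.0102 / (31.3)² = 0.0102 / 979.7 = 1.041×10^-5.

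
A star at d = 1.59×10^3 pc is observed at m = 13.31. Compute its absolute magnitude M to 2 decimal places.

2.30

M = m − 5 log₁₀(d/10 pc) = 13.31 − 5 log₁₀(1.59×10^3/10)
  = 13.31 − 5 × 2.201 = 13.31 − 11.01 = 2.30.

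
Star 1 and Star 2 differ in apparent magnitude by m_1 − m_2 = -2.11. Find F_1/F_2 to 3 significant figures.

F_1/F_2 = 10^(−(m_1 − m_2)/2.5) = 10^(2.11/2.5) = 10^0.844 = 6.982.

6.98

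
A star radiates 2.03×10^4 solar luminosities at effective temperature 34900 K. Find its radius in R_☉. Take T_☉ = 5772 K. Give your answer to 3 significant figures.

3.90 R_☉

R/R_☉ = √(L/L_☉) / (T/T_☉)² = √(2.03×10^4) / (6.046)²
       = 142.5 / 36.56 = 3.897.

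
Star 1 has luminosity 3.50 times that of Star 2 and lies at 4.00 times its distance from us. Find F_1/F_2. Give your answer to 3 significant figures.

F = L/(4πd²), so F_1/F_2 = (L_1/L_2) / (d_1/d_2)²
= 3.50 / (4.00)² = 3.50 / 16.00 = 0.2188.

0.219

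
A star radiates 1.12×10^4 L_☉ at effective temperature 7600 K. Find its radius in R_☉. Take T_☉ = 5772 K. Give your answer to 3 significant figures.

61.0 R_☉

R/R_☉ = √(L/L_☉) / (T/T_☉)² = √(1.12×10^4) / (1.317)²
       = 105.8 / 1.734 = 61.04.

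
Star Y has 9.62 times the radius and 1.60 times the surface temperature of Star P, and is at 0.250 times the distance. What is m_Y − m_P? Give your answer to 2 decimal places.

L_Y/L_P = (9.62)²(1.60)⁴ = 606.5.
F_Y/F_P = (L_Y/L_P)/(d_Y/d_P)² = 606.5/0.06250 = 9704.
m_Y − m_P = −2.5 log₁₀(9704) = -9.97.

-9.97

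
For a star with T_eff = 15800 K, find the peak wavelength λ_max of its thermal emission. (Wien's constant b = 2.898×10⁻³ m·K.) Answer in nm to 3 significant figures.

λ_max = b/T = 2.898×10⁻³ / 15800 = 1.83×10^-7 m = 183.4 nm.

183 nm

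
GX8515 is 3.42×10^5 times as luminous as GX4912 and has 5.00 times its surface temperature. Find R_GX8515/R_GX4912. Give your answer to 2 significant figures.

L ∝ R²T⁴ gives R ∝ √L / T², so
R_GX8515/R_GX4912 = √(3.42×10^5) / (5.00)² = 584.8 / 25.00 = 23.39.

23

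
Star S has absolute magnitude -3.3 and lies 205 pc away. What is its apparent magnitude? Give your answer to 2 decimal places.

3.26

m = M + 5 log₁₀(d/10 pc) = -3.3 + 5 log₁₀(205/10)
  = -3.3 + 5 × 1.312 = -3.3 + 6.56 = 3.26.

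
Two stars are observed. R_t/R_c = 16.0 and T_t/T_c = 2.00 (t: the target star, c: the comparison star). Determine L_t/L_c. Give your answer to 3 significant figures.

4.10×10^3

From the Stefan–Boltzmann law, L ∝ R²T⁴, so
L_t/L_c = (R_t/R_c)² (T_t/T_c)⁴ = (16.0)² × (2.00)⁴ = 256.0 × 16.00 = 4096.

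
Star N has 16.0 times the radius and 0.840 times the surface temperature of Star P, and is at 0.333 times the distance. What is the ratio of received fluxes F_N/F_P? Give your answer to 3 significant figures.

1.15×10^3

L_N/L_P = (R_N/R_P)²(T_N/T_P)⁴ = (16.0)² × (0.840)⁴ = 127.5.
F_N/F_P = (L_N/L_P)/(d_N/d_P)² = 127.5 / (0.333)² = 1149.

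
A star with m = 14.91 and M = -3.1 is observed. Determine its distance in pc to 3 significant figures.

m − M = 5 log₁₀(d/10 pc)
14.91 − (-3.1) = 18.01 = 5 log₁₀(d/10)
d = 10 × 10^(18.01/5) = 10 × 10^3.602 = 3.999×10^4 pc.

4.00×10^4 pc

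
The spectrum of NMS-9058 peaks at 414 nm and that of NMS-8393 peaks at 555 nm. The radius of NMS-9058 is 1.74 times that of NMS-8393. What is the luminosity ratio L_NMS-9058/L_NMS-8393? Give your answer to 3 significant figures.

Wien's law gives T ∝ 1/λ_max, so T_NMS-9058/T_NMS-8393 = λ_NMS-8393/λ_NMS-9058 = 555/414 = 1.341.
Then L ∝ R²T⁴ gives L_NMS-9058/L_NMS-8393 = (1.74)² × (1.341)⁴ = 3.028 × 3.230 = 9.778.

9.78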